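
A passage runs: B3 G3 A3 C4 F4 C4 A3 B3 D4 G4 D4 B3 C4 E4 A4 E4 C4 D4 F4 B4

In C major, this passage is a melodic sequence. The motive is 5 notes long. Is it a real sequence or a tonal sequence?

Every note is diatonic to C major.
Cell 1 has -4 semitones from note 1 to 2, but cell 2 has -3 — the interval quality changes while the contour stays the same, which is the hallmark of a tonal sequence.

tonal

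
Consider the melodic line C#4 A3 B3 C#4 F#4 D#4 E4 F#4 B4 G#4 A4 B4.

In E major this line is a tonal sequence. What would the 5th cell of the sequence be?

With a 4-note motive the entries are C#4, F#4, B4, each up a 4th from the previous.
Extending up a 4th: E5 → A5.
Statement 5 starts on A5 and keeps the same diatonic contour: A5 F#5 G#5 A5.

A5 F#5 G#5 A5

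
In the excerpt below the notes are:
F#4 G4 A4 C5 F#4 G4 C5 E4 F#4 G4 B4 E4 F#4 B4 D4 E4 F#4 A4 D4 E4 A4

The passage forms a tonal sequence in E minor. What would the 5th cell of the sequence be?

The 7-note cells begin on F#4, E4, D4 — each down a 2nd from the last.
Carrying on: C4 → B3.
From B3 the diatonic shape gives B3 C4 D4 F#4 B3 C4 F#4.

B3 C4 D4 F#4 B3 C4 F#4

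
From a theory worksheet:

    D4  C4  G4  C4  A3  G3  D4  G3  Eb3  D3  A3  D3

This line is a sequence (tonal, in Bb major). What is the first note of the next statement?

The 4-note cells begin on D4, A3, Eb3 — each down a 4th from the last.
The next head, down a 4th from Eb3, is Bb2.

Bb2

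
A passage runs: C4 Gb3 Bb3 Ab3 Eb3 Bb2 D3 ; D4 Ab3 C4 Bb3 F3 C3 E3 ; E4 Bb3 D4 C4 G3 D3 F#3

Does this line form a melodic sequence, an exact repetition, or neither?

Each 7-note cell is the previous one transposed up a 2nd.

sequence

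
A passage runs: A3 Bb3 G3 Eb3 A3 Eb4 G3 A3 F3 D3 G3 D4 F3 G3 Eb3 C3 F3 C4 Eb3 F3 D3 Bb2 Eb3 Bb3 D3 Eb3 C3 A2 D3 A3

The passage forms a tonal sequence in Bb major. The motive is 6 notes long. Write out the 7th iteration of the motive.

The 6-note cells begin on A3, G3, F3, Eb3, D3 — each down a 2nd from the last.
Continuing the starts: C3 → Bb2.
Statement 7 starts on Bb2 and keeps the same diatonic contour: Bb2 C3 A2 F2 Bb2 F3.

Bb2 C3 A2 F2 Bb2 F3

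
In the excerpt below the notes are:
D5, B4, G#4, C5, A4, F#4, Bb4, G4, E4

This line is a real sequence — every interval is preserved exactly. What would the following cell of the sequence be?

With a 3-note motive the entries are D5, C5, Bb4, each down a 2nd from the previous.
Statement 4 starts on Ab4 and keeps the same exact contour: Ab4 F4 D4.

Ab4 F4 D4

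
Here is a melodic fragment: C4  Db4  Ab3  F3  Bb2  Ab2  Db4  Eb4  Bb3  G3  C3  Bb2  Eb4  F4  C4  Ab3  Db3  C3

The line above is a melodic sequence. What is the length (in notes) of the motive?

6

18 notes total. Splitting into 3 groups of 6:
C4 Db4 Ab3 F3 Bb2 Ab2 | Db4 Eb4 Bb3 G3 C3 Bb2 | Eb4 F4 C4 Ab3 Db3 C3
Each cell is the previous one up a 2nd — so the unit is 6 notes.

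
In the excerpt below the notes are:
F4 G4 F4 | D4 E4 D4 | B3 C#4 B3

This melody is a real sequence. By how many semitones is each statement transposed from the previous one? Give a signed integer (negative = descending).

Unit = 3 notes; the statements start on F4, D4, B3, moving down a 3rd each time.
Counting half-steps from F4 to D4: -3.

-3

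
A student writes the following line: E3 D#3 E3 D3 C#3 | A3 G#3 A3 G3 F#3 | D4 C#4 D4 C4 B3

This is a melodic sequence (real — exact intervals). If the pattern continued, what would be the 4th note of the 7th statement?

Ab5

Grouping in 5s, the 4th note of each cell is D3, G3, C4.
Each moves up a 4th. Continuing: F4 → Bb4 → Eb5 → Ab5.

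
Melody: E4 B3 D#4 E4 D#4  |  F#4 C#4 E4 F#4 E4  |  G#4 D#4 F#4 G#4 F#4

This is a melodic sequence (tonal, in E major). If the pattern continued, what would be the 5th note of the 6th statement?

B4

Grouping in 5s, the 5th note of each cell is D#4, E4, F#4.
Carrying that up a 2nd forward: G#4 → A4 → B4.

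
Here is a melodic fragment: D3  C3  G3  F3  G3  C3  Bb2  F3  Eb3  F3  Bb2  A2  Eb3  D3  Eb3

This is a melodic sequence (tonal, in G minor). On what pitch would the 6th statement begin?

F2

With a 5-note motive the entries are D3, C3, Bb2, each down a 2nd from the previous.
Extending the heads down a 2nd: A2 → G2 → F2.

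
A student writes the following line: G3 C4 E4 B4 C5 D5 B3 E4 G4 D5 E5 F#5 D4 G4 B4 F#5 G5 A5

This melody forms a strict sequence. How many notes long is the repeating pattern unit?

6

18 notes total. Splitting into 3 groups of 6:
G3 C4 E4 B4 C5 D5 | B3 E4 G4 D5 E5 F#5 | D4 G4 B4 F#5 G5 A5
Every group is a transposition up a 3rd of the one before; no shorter unit works.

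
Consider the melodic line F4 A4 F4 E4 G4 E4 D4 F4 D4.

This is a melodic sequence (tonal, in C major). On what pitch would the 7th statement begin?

Taking 3-note groups, the heads are F4, E4, D4: the pattern moves down a 2nd.
Extending the heads down a 2nd: C4 → B3 → A3 → G3.

G3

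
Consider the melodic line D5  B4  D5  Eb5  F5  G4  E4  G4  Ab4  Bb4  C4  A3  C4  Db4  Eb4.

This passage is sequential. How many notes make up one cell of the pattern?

5

There are 15 notes; a 5-note unit gives 3 cells:
D5 B4 D5 Eb5 F5 | G4 E4 G4 Ab4 Bb4 | C4 A3 C4 Db4 Eb4
Every group is a transposition down a 5th of the one before; no shorter unit works.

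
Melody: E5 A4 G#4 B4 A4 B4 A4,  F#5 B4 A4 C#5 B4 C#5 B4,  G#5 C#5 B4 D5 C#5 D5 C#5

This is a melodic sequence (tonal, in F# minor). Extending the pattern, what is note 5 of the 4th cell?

D5

The unit is 7 notes. Position-5 pitches of the 3 shown cells: A4, B4, C#5.
One more up a 2nd gives D5.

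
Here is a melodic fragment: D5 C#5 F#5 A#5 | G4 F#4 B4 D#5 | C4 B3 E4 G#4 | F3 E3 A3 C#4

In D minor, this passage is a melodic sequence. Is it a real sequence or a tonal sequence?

Each cell has the same semitone pattern (-1, 5, 4) — intervals are preserved exactly.
And C#5 lies outside D minor, so the sequence is real rather than tonal.

real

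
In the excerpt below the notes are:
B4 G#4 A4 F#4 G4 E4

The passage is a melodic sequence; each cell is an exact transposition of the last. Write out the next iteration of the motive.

With a 2-note motive the entries are B4, A4, G4, each down a 2nd from the previous.
So cell 4 is F4 D4.

F4 D4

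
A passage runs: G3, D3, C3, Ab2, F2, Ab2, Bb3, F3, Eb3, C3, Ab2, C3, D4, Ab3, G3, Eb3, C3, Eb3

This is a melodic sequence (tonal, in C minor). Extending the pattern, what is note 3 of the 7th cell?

Ab4

Grouping in 6s, the 3rd note of each cell is C3, Eb3, G3.
Each moves up a 3rd. Continuing: Bb3 → D4 → F4 → Ab4.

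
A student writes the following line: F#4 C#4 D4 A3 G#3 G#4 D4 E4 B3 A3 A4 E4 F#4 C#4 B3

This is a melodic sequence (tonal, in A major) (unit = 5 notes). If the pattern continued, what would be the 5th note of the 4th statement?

The unit is 5 notes. Position-5 pitches of the 3 shown cells: G#3, A3, B3.
One more up a 2nd gives C#4.

C#4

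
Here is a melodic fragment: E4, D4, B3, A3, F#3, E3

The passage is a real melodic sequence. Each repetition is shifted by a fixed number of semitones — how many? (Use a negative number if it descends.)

Taking 2-note groups, the heads are E4, B3, F#3: the pattern moves down a 4th.
Counting half-steps from E4 to B3: -5.

-5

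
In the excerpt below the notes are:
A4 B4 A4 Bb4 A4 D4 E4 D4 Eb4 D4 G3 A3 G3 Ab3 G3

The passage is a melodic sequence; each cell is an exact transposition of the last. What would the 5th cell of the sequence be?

The 5-note cells begin on A4, D4, G3 — each down a 5th from the last.
Carrying on: C3 → F2.
Statement 5 starts on F2 and keeps the same exact contour: F2 G2 F2 Gb2 F2.

F2 G2 F2 Gb2 F2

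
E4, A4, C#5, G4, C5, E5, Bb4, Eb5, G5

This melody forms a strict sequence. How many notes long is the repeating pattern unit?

Try groups of 3 (3 cells in 9 notes):
E4 A4 C#5 | G4 C5 E5 | Bb4 Eb5 G5
That's a consistent up a 3rd shift per cell, and no other grouping gives one.

3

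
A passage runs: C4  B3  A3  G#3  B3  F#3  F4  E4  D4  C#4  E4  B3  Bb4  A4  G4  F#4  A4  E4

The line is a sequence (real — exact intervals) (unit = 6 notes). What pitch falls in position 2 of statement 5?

G5

With 6-note cells, note 2 of each statement runs B3, E4, A4.
Each moves up a 4th. Continuing: D5 → G5.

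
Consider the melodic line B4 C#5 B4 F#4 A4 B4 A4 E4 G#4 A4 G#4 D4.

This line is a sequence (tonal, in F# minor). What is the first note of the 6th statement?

With a 4-note motive the entries are B4, A4, G#4, each down a 2nd from the previous.
Continuing: F#4 → E4 → D4. Statement 6 starts on D4.

D4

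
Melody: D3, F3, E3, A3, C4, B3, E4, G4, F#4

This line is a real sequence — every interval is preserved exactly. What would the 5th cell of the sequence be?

F#5 A5 G#5

With a 3-note motive the entries are D3, A3, E4, each up a 5th from the previous.
Extending up a 5th: B4 → F#5.
From F#5 the exact shape gives F#5 A5 G#5.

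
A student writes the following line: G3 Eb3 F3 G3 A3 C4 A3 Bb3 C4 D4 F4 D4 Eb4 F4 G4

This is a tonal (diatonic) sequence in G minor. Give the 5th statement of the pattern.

With a 5-note motive the entries are G3, C4, F4, each up a 4th from the previous.
Extending up a 4th: Bb4 → Eb5.
From Eb5 the diatonic shape gives Eb5 C5 D5 Eb5 F5.

Eb5 C5 D5 Eb5 F5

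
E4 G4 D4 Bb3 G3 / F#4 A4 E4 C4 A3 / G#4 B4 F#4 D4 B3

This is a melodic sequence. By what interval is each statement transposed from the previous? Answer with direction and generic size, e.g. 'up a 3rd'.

Taking 5-note groups, the heads are E4, F#4, G#4: the pattern moves up a 2nd.
E4 to F#4 is up a 2nd.

up a 2nd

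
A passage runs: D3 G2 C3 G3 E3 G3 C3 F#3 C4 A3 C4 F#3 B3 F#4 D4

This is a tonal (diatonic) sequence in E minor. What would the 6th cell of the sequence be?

E5 A4 D5 A5 F#5

With a 5-note motive the entries are D3, G3, C4, each up a 4th from the previous.
Carrying on: F#4 → B4 → E5.
Statement 6 starts on E5 and keeps the same diatonic contour: E5 A4 D5 A5 F#5.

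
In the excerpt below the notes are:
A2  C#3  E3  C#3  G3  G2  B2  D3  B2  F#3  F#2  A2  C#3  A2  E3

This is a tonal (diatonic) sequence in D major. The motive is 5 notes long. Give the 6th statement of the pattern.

The 5-note cells begin on A2, G2, F#2 — each down a 2nd from the last.
Continuing the starts: E2 → D2 → C#2.
Statement 6 starts on C#2 and keeps the same diatonic contour: C#2 E2 G2 E2 B2.

C#2 E2 G2 E2 B2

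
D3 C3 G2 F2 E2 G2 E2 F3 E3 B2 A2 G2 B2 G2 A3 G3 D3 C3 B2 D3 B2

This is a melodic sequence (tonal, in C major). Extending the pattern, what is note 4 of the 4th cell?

The unit is 7 notes. Position-4 pitches of the 3 shown cells: F2, A2, C3.
From C3, up a 3rd gives E3.

E3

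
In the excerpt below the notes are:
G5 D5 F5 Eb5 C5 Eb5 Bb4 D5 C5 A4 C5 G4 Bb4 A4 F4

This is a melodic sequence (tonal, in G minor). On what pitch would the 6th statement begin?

The 5-note cells begin on G5, Eb5, C5 — each down a 3rd from the last.
Continuing: A4 → F4 → D4. Statement 6 starts on D4.

D4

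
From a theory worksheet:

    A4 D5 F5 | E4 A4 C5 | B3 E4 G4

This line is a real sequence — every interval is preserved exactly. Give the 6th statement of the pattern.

Unit = 3 notes; the statements start on A4, E4, B3, moving down a 4th each time.
Continuing the starts: F#3 → C#3 → G#2.
From G#2 the exact shape gives G#2 C#3 E3.

G#2 C#3 E3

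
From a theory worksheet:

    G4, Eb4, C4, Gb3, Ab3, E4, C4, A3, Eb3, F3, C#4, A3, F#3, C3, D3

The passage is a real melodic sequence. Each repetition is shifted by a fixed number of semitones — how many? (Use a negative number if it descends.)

The 5-note cells begin on G4, E4, C#4 — each down a 3rd from the last.
G4 to E4 spans -3 semitones.

-3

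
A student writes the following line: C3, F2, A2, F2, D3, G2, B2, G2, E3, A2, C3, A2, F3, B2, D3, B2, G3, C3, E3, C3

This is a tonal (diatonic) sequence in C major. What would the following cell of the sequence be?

Unit = 4 notes; the statements start on C3, D3, E3, F3, G3, moving up a 2nd each time.
Statement 6 starts on A3 and keeps the same diatonic contour: A3 D3 F3 D3.

A3 D3 F3 D3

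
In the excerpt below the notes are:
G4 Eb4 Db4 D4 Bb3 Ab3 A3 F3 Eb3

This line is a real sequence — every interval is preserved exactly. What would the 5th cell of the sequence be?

B2 G2 F2

With a 3-note motive the entries are G4, D4, A3, each down a 4th from the previous.
Continuing the starts: E3 → B2.
Statement 5 starts on B2 and keeps the same exact contour: B2 G2 F2.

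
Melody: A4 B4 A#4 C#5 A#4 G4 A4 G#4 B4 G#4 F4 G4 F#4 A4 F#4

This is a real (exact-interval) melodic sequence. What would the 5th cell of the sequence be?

Db4 Eb4 D4 F4 D4

Unit = 5 notes; the statements start on A4, G4, F4, moving down a 2nd each time.
Continuing the starts: Eb4 → Db4.
So cell 5 is Db4 Eb4 D4 F4 D4.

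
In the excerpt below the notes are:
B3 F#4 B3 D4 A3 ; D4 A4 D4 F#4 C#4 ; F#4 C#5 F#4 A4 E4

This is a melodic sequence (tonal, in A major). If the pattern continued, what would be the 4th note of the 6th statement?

G#5

With 5-note cells, note 4 of each statement runs D4, F#4, A4.
Extending up a 3rd: C#5 → E5 → G#5.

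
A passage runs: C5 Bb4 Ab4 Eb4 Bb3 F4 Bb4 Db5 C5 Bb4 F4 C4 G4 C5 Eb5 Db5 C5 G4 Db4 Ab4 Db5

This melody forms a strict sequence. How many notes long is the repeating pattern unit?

Try groups of 7 (3 cells in 21 notes):
C5 Bb4 Ab4 Eb4 Bb3 F4 Bb4 | Db5 C5 Bb4 F4 C4 G4 C5 | Eb5 Db5 C5 G4 Db4 Ab4 Db5
Each cell is the previous one up a 2nd — so the unit is 7 notes.

7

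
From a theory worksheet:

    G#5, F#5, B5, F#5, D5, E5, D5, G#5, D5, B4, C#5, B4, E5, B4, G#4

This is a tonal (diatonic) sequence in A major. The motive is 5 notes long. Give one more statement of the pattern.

Taking 5-note groups, the heads are G#5, E5, C#5: the pattern moves down a 3rd.
Statement 4 starts on A4 and keeps the same diatonic contour: A4 G#4 C#5 G#4 E4.

A4 G#4 C#5 G#4 E4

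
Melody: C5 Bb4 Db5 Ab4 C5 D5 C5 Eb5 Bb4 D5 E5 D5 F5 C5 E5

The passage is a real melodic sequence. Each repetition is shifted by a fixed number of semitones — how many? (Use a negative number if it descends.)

Taking 5-note groups, the heads are C5, D5, E5: the pattern moves up a 2nd.
C5 to D5 spans +2 semitones.

2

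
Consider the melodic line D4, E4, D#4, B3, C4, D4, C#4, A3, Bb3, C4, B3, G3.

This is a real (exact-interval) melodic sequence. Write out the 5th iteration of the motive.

Gb3 Ab3 G3 Eb3

The 4-note cells begin on D4, C4, Bb3 — each down a 2nd from the last.
Extending down a 2nd: Ab3 → Gb3.
Statement 5 starts on Gb3 and keeps the same exact contour: Gb3 Ab3 G3 Eb3.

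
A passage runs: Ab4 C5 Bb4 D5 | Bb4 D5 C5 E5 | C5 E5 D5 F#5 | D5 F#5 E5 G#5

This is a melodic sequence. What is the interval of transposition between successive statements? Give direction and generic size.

up a 2nd

With a 4-note motive the entries are Ab4, Bb4, C5, D5, each up a 2nd from the previous.
From Ab4 to Bb4: up a 2nd.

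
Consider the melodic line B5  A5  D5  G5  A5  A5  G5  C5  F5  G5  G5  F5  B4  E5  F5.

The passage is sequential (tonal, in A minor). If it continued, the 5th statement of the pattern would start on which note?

E5

With a 5-note motive the entries are B5, A5, G5, each down a 2nd from the previous.
Continuing: F5 → E5. Statement 5 starts on E5.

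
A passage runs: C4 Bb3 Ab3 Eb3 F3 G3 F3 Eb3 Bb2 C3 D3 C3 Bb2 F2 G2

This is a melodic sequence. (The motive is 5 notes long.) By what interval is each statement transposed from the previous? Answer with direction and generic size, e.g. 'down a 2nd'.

down a 4th

Taking 5-note groups, the heads are C4, G3, D3: the pattern moves down a 4th.
C4 to G3 is down a 4th.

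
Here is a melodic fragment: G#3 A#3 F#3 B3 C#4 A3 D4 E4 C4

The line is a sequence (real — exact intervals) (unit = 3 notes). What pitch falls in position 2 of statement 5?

Bb4

The unit is 3 notes. Position-2 pitches of the 3 shown cells: A#3, C#4, E4.
Carrying that up a 3rd forward: G4 → Bb4.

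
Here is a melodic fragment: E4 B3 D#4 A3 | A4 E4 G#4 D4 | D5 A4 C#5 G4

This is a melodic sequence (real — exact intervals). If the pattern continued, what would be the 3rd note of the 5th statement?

Grouping in 4s, the 3rd note of each cell is D#4, G#4, C#5.
Carrying that up a 4th forward: F#5 → B5.

B5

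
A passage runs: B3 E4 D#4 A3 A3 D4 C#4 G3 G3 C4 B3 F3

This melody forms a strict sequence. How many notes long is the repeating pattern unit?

4

12 notes total. Splitting into 3 groups of 4:
B3 E4 D#4 A3 | A3 D4 C#4 G3 | G3 C4 B3 F3
Each cell is the previous one down a 2nd — so the unit is 4 notes.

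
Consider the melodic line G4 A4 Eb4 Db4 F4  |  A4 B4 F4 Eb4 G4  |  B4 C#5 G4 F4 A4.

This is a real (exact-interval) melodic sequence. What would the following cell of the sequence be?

Taking 5-note groups, the heads are G4, A4, B4: the pattern moves up a 2nd.
From C#5 the exact shape gives C#5 D#5 A4 G4 B4.

C#5 D#5 A4 G4 B4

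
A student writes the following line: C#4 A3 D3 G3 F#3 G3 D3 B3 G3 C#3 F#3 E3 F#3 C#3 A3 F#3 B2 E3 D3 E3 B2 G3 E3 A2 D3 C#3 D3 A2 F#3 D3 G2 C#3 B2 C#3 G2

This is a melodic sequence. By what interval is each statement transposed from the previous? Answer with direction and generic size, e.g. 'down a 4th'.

down a 2nd

The 7-note cells begin on C#4, B3, A3, G3, F#3 — each down a 2nd from the last.
C#4 to B3 is down a 2nd.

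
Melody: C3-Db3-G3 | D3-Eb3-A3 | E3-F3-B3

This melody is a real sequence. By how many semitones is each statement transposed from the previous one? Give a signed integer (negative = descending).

2

Unit = 3 notes; the statements start on C3, D3, E3, moving up a 2nd each time.
C3 to D3 spans +2 semitones.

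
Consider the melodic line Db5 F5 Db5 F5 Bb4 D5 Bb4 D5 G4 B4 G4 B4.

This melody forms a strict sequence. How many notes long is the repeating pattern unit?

There are 12 notes; a 4-note unit gives 3 cells:
Db5 F5 Db5 F5 | Bb4 D5 Bb4 D5 | G4 B4 G4 B4
Each cell is the previous one down a 3rd — so the unit is 4 notes.

4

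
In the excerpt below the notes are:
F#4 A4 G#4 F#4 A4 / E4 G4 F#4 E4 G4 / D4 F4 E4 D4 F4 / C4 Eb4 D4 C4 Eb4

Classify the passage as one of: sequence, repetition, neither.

Each 5-note cell is the previous one transposed down a 2nd.

sequence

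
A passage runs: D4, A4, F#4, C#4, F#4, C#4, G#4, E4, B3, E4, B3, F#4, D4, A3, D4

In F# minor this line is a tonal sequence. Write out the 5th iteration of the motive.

Unit = 5 notes; the statements start on D4, C#4, B3, moving down a 2nd each time.
Extending down a 2nd: A3 → G#3.
Statement 5 starts on G#3 and keeps the same diatonic contour: G#3 D4 B3 F#3 B3.

G#3 D4 B3 F#3 B3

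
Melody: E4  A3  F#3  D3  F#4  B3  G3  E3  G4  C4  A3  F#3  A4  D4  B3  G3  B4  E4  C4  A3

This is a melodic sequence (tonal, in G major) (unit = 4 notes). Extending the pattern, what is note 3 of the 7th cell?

The unit is 4 notes. Position-3 pitches of the 5 shown cells: F#3, G3, A3, B3, C4.
Extending up a 2nd: D4 → E4.

E4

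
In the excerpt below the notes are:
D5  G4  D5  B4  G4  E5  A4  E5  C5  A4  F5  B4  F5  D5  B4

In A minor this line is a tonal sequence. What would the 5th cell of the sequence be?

A5 D5 A5 F5 D5

Taking 5-note groups, the heads are D5, E5, F5: the pattern moves up a 2nd.
Extending up a 2nd: G5 → A5.
So cell 5 is A5 D5 A5 F5 D5.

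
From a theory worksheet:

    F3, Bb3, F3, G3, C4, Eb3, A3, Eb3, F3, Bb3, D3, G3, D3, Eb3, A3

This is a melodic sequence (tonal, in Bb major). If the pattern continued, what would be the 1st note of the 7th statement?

G2

The unit is 5 notes. Position-1 pitches of the 3 shown cells: F3, Eb3, D3.
Extending down a 2nd: C3 → Bb2 → A2 → G2.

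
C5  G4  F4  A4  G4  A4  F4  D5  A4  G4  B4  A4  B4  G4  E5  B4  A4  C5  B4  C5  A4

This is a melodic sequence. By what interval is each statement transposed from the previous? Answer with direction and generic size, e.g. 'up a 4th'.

Unit = 7 notes; the statements start on C5, D5, E5, moving up a 2nd each time.
From C5 to D5: up a 2nd.

up a 2nd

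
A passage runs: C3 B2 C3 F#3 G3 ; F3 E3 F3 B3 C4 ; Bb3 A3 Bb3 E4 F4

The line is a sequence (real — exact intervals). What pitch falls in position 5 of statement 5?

The unit is 5 notes. Position-5 pitches of the 3 shown cells: G3, C4, F4.
Carrying that up a 4th forward: Bb4 → Eb5.

Eb5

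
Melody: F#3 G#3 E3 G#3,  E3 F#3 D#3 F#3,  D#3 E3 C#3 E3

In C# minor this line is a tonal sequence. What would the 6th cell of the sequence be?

The 4-note cells begin on F#3, E3, D#3 — each down a 2nd from the last.
Extending down a 2nd: C#3 → B2 → A2.
Statement 6 starts on A2 and keeps the same diatonic contour: A2 B2 G#2 B2.

A2 B2 G#2 B2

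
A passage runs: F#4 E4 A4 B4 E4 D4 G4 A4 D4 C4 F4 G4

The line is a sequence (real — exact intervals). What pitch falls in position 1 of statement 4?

With 4-note cells, note 1 of each statement runs F#4, E4, D4.
Each moves down a 2nd; the next is C4.

C4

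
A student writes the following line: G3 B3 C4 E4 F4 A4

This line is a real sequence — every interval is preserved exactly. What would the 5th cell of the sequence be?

Eb5 G5

With a 2-note motive the entries are G3, C4, F4, each up a 4th from the previous.
Carrying on: Bb4 → Eb5.
Statement 5 starts on Eb5 and keeps the same exact contour: Eb5 G5.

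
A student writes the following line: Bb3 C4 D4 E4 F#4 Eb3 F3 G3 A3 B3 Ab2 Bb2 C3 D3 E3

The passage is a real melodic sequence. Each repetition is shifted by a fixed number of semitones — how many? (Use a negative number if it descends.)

-7

Taking 5-note groups, the heads are Bb3, Eb3, Ab2: the pattern moves down a 5th.
Bb3 to Eb3 spans -7 semitones.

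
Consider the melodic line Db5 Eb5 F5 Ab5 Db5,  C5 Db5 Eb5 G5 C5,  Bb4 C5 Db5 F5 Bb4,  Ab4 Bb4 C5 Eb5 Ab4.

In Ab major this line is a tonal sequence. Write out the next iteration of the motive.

G4 Ab4 Bb4 Db5 G4

Taking 5-note groups, the heads are Db5, C5, Bb4, Ab4: the pattern moves down a 2nd.
So cell 5 is G4 Ab4 Bb4 Db5 G4.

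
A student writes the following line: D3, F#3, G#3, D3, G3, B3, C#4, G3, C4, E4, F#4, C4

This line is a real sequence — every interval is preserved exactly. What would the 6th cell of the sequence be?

With a 4-note motive the entries are D3, G3, C4, each up a 4th from the previous.
Continuing the starts: F4 → Bb4 → Eb5.
Statement 6 starts on Eb5 and keeps the same exact contour: Eb5 G5 A5 Eb5.

Eb5 G5 A5 Eb5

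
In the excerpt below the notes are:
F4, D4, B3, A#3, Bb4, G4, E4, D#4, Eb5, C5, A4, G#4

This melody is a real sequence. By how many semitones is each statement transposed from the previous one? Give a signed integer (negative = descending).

Taking 4-note groups, the heads are F4, Bb4, Eb5: the pattern moves up a 4th.
F4→Bb4 is 70 − 65 = 5 semitones.

5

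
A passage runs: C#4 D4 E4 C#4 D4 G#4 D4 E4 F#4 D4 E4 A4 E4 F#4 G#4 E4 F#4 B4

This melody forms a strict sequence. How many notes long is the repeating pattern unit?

There are 18 notes; a 6-note unit gives 3 cells:
C#4 D4 E4 C#4 D4 G#4 | D4 E4 F#4 D4 E4 A4 | E4 F#4 G#4 E4 F#4 B4
Each cell is the previous one up a 2nd — so the unit is 6 notes.

6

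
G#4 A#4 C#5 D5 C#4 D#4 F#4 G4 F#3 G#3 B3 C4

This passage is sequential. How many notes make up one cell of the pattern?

4

Try groups of 4 (3 cells in 12 notes):
G#4 A#4 C#5 D5 | C#4 D#4 F#4 G4 | F#3 G#3 B3 C4
Every group is a transposition down a 5th of the one before; no shorter unit works.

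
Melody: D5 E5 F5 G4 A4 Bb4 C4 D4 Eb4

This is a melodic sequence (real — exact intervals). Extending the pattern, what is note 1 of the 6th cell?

Eb2

With 3-note cells, note 1 of each statement runs D5, G4, C4.
Each moves down a 5th. Continuing: F3 → Bb2 → Eb2.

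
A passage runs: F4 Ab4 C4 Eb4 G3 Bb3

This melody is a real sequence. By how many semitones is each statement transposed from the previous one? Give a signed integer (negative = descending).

-5

Unit = 2 notes; the statements start on F4, C4, G3, moving down a 4th each time.
Counting half-steps from F4 to C4: -5.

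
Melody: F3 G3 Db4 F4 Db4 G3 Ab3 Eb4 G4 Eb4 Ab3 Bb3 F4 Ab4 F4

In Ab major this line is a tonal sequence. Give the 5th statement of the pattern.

C4 Db4 Ab4 C5 Ab4

The 5-note cells begin on F3, G3, Ab3 — each up a 2nd from the last.
Extending up a 2nd: Bb3 → C4.
So cell 5 is C4 Db4 Ab4 C5 Ab4.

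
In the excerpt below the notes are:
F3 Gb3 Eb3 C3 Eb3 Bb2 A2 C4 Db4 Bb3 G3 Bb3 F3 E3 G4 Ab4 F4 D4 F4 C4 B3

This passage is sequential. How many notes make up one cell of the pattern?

21 notes total. Splitting into 3 groups of 7:
F3 Gb3 Eb3 C3 Eb3 Bb2 A2 | C4 Db4 Bb3 G3 Bb3 F3 E3 | G4 Ab4 F4 D4 F4 C4 B3
Every group is a transposition up a 5th of the one before; no shorter unit works.

7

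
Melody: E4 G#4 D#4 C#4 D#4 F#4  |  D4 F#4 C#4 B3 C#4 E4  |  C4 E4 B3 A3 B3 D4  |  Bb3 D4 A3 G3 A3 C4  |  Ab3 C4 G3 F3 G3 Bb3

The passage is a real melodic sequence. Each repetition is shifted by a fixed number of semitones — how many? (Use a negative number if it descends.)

Unit = 6 notes; the statements start on E4, D4, C4, Bb3, Ab3, moving down a 2nd each time.
E4 to D4 spans -2 semitones.

-2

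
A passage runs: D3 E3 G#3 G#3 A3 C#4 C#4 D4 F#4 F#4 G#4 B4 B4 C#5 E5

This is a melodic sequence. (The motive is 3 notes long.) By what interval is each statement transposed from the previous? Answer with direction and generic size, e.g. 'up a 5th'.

Taking 3-note groups, the heads are D3, G#3, C#4, F#4, B4: the pattern moves up a 4th.
From D3 to G#3: up a 4th.

up a 4th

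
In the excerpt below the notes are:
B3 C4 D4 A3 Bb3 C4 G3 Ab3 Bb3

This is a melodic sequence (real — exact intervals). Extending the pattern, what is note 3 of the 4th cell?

Grouping in 3s, the 3rd note of each cell is D4, C4, Bb3.
Each moves down a 2nd; the next is Ab3.

Ab3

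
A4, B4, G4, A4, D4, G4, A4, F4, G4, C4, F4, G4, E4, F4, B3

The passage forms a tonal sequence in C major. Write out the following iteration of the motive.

E4 F4 D4 E4 A3

Taking 5-note groups, the heads are A4, G4, F4: the pattern moves down a 2nd.
Statement 4 starts on E4 and keeps the same diatonic contour: E4 F4 D4 E4 A3.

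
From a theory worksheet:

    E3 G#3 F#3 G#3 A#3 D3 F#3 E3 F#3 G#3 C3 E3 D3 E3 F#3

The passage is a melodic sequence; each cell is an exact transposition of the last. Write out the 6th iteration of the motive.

Unit = 5 notes; the statements start on E3, D3, C3, moving down a 2nd each time.
Continuing the starts: Bb2 → Ab2 → Gb2.
So cell 6 is Gb2 Bb2 Ab2 Bb2 C3.

Gb2 Bb2 Ab2 Bb2 C3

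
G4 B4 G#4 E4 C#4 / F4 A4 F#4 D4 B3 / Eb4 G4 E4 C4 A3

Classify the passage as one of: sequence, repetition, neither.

Each 5-note cell is the previous one transposed down a 2nd.

sequence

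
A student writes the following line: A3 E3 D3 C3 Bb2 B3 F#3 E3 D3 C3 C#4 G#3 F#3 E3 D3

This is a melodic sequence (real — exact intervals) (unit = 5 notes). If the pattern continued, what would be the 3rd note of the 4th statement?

G#3

With 5-note cells, note 3 of each statement runs D3, E3, F#3.
Each moves up a 2nd; the next is G#3.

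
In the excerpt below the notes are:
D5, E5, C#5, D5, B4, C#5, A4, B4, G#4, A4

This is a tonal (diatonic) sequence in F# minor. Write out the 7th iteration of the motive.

E4 F#4

Unit = 2 notes; the statements start on D5, C#5, B4, A4, G#4, moving down a 2nd each time.
Carrying on: F#4 → E4.
From E4 the diatonic shape gives E4 F#4.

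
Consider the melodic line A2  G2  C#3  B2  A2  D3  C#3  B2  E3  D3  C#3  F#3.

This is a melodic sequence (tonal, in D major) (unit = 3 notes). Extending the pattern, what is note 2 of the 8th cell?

Grouping in 3s, the 2nd note of each cell is G2, A2, B2, C#3.
Extending up a 2nd: D3 → E3 → F#3 → G3.

G3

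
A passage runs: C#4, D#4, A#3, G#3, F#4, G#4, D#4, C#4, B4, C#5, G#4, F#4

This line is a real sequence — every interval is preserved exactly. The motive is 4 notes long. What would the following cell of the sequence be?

Unit = 4 notes; the statements start on C#4, F#4, B4, moving up a 4th each time.
From E5 the exact shape gives E5 F#5 C#5 B4.

E5 F#5 C#5 B4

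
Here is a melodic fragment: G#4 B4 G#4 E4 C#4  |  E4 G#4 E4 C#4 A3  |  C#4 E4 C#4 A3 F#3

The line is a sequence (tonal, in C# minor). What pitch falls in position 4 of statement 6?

With 5-note cells, note 4 of each statement runs E4, C#4, A3.
Carrying that down a 3rd forward: F#3 → D#3 → B2.

B2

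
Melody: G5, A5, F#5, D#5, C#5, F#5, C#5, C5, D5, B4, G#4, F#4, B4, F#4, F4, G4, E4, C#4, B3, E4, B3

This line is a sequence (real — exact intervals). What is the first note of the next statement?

Bb3

The 7-note cells begin on G5, C5, F4 — each down a 5th from the last.
One more step down a 5th gives Bb3.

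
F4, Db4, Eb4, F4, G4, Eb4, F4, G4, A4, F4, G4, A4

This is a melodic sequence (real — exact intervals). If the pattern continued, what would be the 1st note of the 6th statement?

Grouping in 4s, the 1st note of each cell is F4, G4, A4.
Extending up a 2nd: B4 → C#5 → D#5.

D#5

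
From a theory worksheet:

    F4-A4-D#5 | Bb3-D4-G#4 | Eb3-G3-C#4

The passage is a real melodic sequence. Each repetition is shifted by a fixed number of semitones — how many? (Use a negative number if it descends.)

-7

The 3-note cells begin on F4, Bb3, Eb3 — each down a 5th from the last.
Counting half-steps from F4 to Bb3: -7.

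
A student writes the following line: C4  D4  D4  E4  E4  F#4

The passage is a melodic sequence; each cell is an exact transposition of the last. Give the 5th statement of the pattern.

G#4 A#4

Taking 2-note groups, the heads are C4, D4, E4: the pattern moves up a 2nd.
Extending up a 2nd: F#4 → G#4.
Statement 5 starts on G#4 and keeps the same exact contour: G#4 A#4.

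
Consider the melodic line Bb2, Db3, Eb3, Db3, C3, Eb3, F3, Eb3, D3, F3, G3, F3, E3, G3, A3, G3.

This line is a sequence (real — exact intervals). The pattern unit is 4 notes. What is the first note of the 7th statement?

A#3

The 4-note cells begin on Bb2, C3, D3, E3 — each up a 2nd from the last.
Continuing: F#3 → G#3 → A#3. Statement 7 starts on A#3.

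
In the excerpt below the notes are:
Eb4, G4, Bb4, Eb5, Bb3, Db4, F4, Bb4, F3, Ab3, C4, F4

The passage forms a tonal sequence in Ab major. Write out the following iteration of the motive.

Unit = 4 notes; the statements start on Eb4, Bb3, F3, moving down a 4th each time.
So cell 4 is C3 Eb3 G3 C4.

C3 Eb3 G3 C4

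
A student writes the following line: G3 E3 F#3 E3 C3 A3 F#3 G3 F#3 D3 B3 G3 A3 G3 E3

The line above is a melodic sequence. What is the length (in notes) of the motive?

There are 15 notes; a 5-note unit gives 3 cells:
G3 E3 F#3 E3 C3 | A3 F#3 G3 F#3 D3 | B3 G3 A3 G3 E3
Every group is a transposition up a 2nd of the one before; no shorter unit works.

5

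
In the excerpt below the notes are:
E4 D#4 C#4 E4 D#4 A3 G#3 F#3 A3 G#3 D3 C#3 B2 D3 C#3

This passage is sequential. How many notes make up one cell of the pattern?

5

15 notes total. Splitting into 3 groups of 5:
E4 D#4 C#4 E4 D#4 | A3 G#3 F#3 A3 G#3 | D3 C#3 B2 D3 C#3
Every group is a transposition down a 5th of the one before; no shorter unit works.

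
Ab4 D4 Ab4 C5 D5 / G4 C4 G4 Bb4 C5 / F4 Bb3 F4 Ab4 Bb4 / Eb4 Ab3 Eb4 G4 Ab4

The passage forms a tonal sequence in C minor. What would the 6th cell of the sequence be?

C4 F3 C4 Eb4 F4

The 5-note cells begin on Ab4, G4, F4, Eb4 — each down a 2nd from the last.
Extending down a 2nd: D4 → C4.
So cell 6 is C4 F3 C4 Eb4 F4.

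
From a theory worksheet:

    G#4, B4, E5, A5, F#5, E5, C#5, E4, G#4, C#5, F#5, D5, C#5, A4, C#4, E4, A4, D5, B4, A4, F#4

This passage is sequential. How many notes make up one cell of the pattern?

Try groups of 7 (3 cells in 21 notes):
G#4 B4 E5 A5 F#5 E5 C#5 | E4 G#4 C#5 F#5 D5 C#5 A4 | C#4 E4 A4 D5 B4 A4 F#4
Every group is a transposition down a 3rd of the one before; no shorter unit works.

7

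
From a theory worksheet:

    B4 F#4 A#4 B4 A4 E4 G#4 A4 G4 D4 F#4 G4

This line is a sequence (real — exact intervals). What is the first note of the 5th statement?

Eb4

With a 4-note motive the entries are B4, A4, G4, each down a 2nd from the previous.
Continuing: F4 → Eb4. Statement 5 starts on Eb4.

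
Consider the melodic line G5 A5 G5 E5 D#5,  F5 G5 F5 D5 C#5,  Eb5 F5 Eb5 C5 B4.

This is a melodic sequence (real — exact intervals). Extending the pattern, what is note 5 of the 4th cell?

A4

With 5-note cells, note 5 of each statement runs D#5, C#5, B4.
One more down a 2nd gives A4.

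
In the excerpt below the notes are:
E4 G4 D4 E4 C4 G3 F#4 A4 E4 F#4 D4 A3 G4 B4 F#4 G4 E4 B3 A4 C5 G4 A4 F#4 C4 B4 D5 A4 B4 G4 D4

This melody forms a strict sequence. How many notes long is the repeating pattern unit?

30 notes total. Splitting into 5 groups of 6:
E4 G4 D4 E4 C4 G3 | F#4 A4 E4 F#4 D4 A3 | G4 B4 F#4 G4 E4 B3 | A4 C5 G4 A4 F#4 C4 | B4 D5 A4 B4 G4 D4
That's a consistent up a 2nd shift per cell, and no other grouping gives one.

6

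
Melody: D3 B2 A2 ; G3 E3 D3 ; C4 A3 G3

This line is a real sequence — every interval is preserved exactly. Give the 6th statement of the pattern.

Unit = 3 notes; the statements start on D3, G3, C4, moving up a 4th each time.
Carrying on: F4 → Bb4 → Eb5.
From Eb5 the exact shape gives Eb5 C5 Bb4.

Eb5 C5 Bb4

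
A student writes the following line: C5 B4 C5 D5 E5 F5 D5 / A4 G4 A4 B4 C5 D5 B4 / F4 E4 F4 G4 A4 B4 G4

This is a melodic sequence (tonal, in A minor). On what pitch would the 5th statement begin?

B3

Taking 7-note groups, the heads are C5, A4, F4: the pattern moves down a 3rd.
Extending the heads down a 3rd: D4 → B3.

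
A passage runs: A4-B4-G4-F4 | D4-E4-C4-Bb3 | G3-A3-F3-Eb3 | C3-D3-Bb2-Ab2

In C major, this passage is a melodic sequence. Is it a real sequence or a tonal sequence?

Each cell has the same semitone pattern (2, -4, -2) — intervals are preserved exactly.
And Bb3 lies outside C major, so the sequence is real rather than tonal.

real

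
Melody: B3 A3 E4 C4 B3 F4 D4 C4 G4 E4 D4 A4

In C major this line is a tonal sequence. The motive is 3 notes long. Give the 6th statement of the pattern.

G4 F4 C5

Unit = 3 notes; the statements start on B3, C4, D4, E4, moving up a 2nd each time.
Carrying on: F4 → G4.
So cell 6 is G4 F4 C5.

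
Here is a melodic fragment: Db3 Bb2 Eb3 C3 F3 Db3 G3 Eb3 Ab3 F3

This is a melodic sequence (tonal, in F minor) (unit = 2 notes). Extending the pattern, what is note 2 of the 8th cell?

The unit is 2 notes. Position-2 pitches of the 5 shown cells: Bb2, C3, Db3, Eb3, F3.
Each moves up a 2nd. Continuing: G3 → Ab3 → Bb3.

Bb3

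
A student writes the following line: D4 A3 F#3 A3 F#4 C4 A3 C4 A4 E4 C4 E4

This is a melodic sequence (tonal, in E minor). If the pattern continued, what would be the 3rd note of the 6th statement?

The unit is 4 notes. Position-3 pitches of the 3 shown cells: F#3, A3, C4.
Carrying that up a 3rd forward: E4 → G4 → B4.

B4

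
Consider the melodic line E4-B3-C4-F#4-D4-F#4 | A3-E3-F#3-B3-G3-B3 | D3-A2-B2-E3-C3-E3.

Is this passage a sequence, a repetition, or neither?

sequence

Each 6-note cell is the previous one transposed down a 5th.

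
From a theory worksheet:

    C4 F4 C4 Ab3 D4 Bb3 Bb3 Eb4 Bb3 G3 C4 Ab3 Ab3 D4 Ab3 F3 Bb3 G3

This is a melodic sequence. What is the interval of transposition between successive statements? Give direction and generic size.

down a 2nd

The 6-note cells begin on C4, Bb3, Ab3 — each down a 2nd from the last.
C4 to Bb3 is down a 2nd.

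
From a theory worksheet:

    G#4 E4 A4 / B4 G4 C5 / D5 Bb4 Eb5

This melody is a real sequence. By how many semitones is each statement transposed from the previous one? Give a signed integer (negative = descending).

3

With a 3-note motive the entries are G#4, B4, D5, each up a 3rd from the previous.
G#4→B4 is 71 − 68 = 3 semitones.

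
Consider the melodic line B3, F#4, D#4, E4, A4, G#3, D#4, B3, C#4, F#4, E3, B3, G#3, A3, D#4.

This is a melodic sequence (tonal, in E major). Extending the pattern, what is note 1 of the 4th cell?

C#3

With 5-note cells, note 1 of each statement runs B3, G#3, E3.
From E3, down a 3rd gives C#3.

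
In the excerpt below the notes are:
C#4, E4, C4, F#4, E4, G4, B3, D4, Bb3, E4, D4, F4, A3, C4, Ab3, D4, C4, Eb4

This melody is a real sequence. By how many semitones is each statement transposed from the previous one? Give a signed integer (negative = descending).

With a 6-note motive the entries are C#4, B3, A3, each down a 2nd from the previous.
C#4→B3 is 59 − 61 = -2 semitones.

-2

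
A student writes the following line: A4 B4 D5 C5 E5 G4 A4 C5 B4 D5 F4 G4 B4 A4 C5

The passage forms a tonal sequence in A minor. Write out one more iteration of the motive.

E4 F4 A4 G4 B4

With a 5-note motive the entries are A4, G4, F4, each down a 2nd from the previous.
From E4 the diatonic shape gives E4 F4 A4 G4 B4.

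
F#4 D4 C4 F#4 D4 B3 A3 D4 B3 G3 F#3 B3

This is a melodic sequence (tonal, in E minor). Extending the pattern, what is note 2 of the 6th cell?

With 4-note cells, note 2 of each statement runs D4, B3, G3.
Extending down a 3rd: E3 → C3 → A2.

A2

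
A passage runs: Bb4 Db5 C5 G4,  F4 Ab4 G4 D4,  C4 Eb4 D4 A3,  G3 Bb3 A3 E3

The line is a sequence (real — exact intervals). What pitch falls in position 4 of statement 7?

The unit is 4 notes. Position-4 pitches of the 4 shown cells: G4, D4, A3, E3.
Carrying that down a 4th forward: B2 → F#2 → C#2.

C#2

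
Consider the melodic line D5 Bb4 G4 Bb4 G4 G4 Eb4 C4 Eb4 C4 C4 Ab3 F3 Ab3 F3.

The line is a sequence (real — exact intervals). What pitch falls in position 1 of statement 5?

Bb2

With 5-note cells, note 1 of each statement runs D5, G4, C4.
Extending down a 5th: F3 → Bb2.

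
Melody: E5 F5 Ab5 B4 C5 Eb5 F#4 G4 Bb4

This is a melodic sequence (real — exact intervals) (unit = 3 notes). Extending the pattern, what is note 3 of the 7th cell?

The unit is 3 notes. Position-3 pitches of the 3 shown cells: Ab5, Eb5, Bb4.
Carrying that down a 4th forward: F4 → C4 → G3 → D3.

D3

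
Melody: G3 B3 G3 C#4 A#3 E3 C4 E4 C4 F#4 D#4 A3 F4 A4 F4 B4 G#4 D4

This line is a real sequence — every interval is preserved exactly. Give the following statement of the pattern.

The 6-note cells begin on G3, C4, F4 — each up a 4th from the last.
From Bb4 the exact shape gives Bb4 D5 Bb4 E5 C#5 G4.

Bb4 D5 Bb4 E5 C#5 G4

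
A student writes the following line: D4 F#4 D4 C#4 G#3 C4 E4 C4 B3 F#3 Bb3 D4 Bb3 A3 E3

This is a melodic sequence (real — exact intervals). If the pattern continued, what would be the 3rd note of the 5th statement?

With 5-note cells, note 3 of each statement runs D4, C4, Bb3.
Carrying that down a 2nd forward: Ab3 → Gb3.

Gb3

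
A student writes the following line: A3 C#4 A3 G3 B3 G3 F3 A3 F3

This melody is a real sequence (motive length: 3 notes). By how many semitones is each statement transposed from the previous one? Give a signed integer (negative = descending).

-2

The 3-note cells begin on A3, G3, F3 — each down a 2nd from the last.
A3 to G3 spans -2 semitones.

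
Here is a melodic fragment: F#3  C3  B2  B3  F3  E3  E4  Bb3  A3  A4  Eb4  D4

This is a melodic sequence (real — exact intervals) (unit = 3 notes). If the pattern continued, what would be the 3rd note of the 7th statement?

With 3-note cells, note 3 of each statement runs B2, E3, A3, D4.
Carrying that up a 4th forward: G4 → C5 → F5.

F5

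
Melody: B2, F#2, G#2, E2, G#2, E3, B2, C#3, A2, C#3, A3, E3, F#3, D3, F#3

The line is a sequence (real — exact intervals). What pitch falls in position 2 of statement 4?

A3

With 5-note cells, note 2 of each statement runs F#2, B2, E3.
One more up a 4th gives A3.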